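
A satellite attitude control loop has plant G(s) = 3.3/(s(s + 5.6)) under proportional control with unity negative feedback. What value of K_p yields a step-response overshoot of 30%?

From %OS = 100·exp(−πζ/√(1−ζ²)) = 30%, ζ = −ln(0.3)/√(π²+ln²(0.3)) = 0.3579.
Characteristic equation s² + 5.6s + 3.3K_p = 0 gives ζ = 5.6/(2√(3.3K_p)).
Setting ζ = 0.3579: √(3.3K_p) = 5.6/(2·0.3579) = 7.824, so K_p = 61.22/3.3 = 18.6.

K_p = 18.6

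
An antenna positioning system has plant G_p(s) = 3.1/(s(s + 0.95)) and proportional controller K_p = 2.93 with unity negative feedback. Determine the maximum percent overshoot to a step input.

60.6%

Closed-loop characteristic equation: s² + 0.95s + 9.083 = 0, so ω_n = 3.014 rad/s and ζ = 0.95/(2·3.014) = 0.1576.
%OS = 100·exp(−πζ/√(1−ζ²)) = 100·exp(−π·0.1576/√0.9752) = 60.6%.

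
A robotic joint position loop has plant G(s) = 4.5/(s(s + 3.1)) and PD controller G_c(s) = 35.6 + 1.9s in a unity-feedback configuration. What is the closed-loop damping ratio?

Forward path: (35.6 + 1.9s)·4.5/(s(s+3.1)). The closed-loop characteristic equation is s² + (3.1 + 4.5·1.9)s + 4.5·35.6 = 0.
That is s² + 11.65s + 160.2 = 0, so ω_n = 12.66 rad/s and ζ = 11.65/(2·12.66) = 0.4602.

ζ = 0.46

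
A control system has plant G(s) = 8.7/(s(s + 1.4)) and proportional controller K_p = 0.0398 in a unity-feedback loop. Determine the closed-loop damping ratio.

ζ = 1.19

With unity feedback the closed-loop characteristic equation is s² + 1.4s + 0.0398·8.7 = s² + 1.4s + 0.3463 = 0.
Matching s² + 2ζω_n s + ω_n²: ω_n = √0.3463 = 0.5884 rad/s and 2ζω_n = 1.4, so ζ = 1.4/(2·0.5884) = 1.19.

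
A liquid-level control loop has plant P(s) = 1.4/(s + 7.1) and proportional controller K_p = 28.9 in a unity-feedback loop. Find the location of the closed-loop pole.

Closed-loop transfer function: T(s) = K_p·P(s)/(1 + K_p·P(s)) = 40.46/(s + 7.1 + 40.46) = 40.46/(s + 47.56).
The closed-loop pole is at s = −47.56.

s = -47.56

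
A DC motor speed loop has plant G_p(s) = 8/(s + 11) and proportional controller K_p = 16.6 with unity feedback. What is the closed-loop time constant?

τ = 0.00695 s

Closed-loop transfer function: T(s) = K_p·G_p(s)/(1 + K_p·G_p(s)) = 132.8/(s + 11 + 132.8) = 132.8/(s + 143.8).
Time constant τ = 1/143.8 = 0.00695 s.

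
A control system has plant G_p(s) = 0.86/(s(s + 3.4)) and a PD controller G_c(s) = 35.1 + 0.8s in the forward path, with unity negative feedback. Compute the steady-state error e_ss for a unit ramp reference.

0.113

The loop has one pole at the origin (type 1). Velocity error constant K_v = lim_{s→0} s·G_c(s)G_p(s) = 35.1·0.86/3.4 = 8.878.
Steady-state error to a unit ramp: e_ss = 1/K_v = 0.113.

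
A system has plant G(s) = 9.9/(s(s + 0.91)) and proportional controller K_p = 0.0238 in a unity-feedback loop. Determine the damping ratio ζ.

1 + K_p·G(s) = 0 gives s² + 0.91s + 0.2356 = 0.
So ω_n² = 0.2356 ⇒ ω_n = 0.4854 rad/s, and ζ = 0.91/(2ω_n) = 0.937.

ζ = 0.937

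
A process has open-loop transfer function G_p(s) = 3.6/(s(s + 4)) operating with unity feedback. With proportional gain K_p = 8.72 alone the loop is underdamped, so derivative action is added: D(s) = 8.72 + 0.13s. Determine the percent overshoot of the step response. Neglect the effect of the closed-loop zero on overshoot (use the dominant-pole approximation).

Forward path: (8.72 + 0.13s)·3.6/(s(s+4)). The closed-loop characteristic equation is s² + (4 + 3.6·0.13)s + 3.6·8.72 = 0.
That is s² + 4.468s + 31.39 = 0, so ω_n = 5.603 rad/s and ζ = 4.468/(2·5.603) = 0.3987.
%OS = 100·exp(−πζ/√(1−ζ²)) = 25.5%.

25.5%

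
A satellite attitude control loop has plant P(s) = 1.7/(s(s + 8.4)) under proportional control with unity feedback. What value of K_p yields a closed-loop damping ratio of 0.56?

Closed-loop characteristic equation: s² + 8.4s + K_p·1.7 = 0.
So ω_n = √(1.7K_p) and 2ζω_n = 8.4, giving ζ = 8.4/(2√(1.7K_p)).
Setting ζ = 0.56: √(1.7K_p) = 8.4/(2·0.56) = 7.5, so K_p = 56.25/1.7 = 33.1.

K_p = 33.1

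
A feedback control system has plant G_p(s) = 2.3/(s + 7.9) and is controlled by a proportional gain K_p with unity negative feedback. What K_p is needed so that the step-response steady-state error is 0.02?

K_p = 168

Steady-state error for a unit step on this type-0 loop is 1/(1 + K_p·G_p(0)).
G_p(0) = 0.2911. Require 1/(1 + K_p·0.2911) = 0.02, so 1 + 0.2911·K_p = 50.
K_p = (50 − 1)/0.2911 = 168.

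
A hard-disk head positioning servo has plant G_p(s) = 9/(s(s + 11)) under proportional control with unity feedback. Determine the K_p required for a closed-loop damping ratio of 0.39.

K_p = 22.1

Closed-loop characteristic equation: s² + 11s + K_p·9 = 0.
So ω_n = √(9K_p) and 2ζω_n = 11, giving ζ = 11/(2√(9K_p)).
Setting ζ = 0.39: √(9K_p) = 11/(2·0.39) = 14.1, so K_p = 198.9/9 = 22.1.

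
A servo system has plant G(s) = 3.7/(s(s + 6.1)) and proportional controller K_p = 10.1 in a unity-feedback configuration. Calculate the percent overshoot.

16.4%

The closed-loop denominator s² + 6.1s + 37.37 gives ω_n = √37.37 = 6.113 and ζ = 6.1/(2ω_n) = 0.4989.
%OS = 100·exp(−πζ/√(1−ζ²)) = 100·exp(−π·0.4989/√0.7511) = 16.4%.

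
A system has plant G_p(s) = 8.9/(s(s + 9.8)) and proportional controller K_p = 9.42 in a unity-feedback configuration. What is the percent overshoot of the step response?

13.7%

Closed-loop characteristic equation: s² + 9.8s + 83.84 = 0, so ω_n = 9.156 rad/s and ζ = 9.8/(2·9.156) = 0.5352.
%OS = 100·exp(−πζ/√(1−ζ²)) = 100·exp(−π·0.5352/√0.7136) = 13.7%.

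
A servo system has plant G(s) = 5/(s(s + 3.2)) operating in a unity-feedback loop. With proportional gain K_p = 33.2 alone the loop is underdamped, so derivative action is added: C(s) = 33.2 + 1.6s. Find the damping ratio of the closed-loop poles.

ζ = 0.435

Forward path: (33.2 + 1.6s)·5/(s(s+3.2)). The closed-loop characteristic equation is s² + (3.2 + 5·1.6)s + 5·33.2 = 0.
That is s² + 11.2s + 166 = 0, so ω_n = 12.88 rad/s and ζ = 11.2/(2·12.88) = 0.4346.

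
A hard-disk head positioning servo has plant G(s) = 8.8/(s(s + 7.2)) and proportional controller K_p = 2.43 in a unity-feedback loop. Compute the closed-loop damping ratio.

ζ = 0.778

1 + K_p·G(s) = 0 gives s² + 7.2s + 21.38 = 0.
Matching s² + 2ζω_n s + ω_n²: ω_n = √21.38 = 4.624 rad/s and 2ζω_n = 7.2, so ζ = 7.2/(2·4.624) = 0.778.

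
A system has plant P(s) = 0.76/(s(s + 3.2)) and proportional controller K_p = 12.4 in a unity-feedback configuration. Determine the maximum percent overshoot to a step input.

From 1 + K_pP(s) = 0: s² + 3.2s + 9.424 = 0 ⇒ ω_n = 3.07, ζ = 0.5212.
%OS = 100·exp(−πζ/√(1−ζ²)) = 100·exp(−π·0.5212/√0.7284) = 14.7%.

14.7%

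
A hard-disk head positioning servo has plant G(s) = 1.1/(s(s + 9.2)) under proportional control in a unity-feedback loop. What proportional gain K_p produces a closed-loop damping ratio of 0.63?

K_p = 48.5

Closed-loop characteristic equation: s² + 9.2s + K_p·1.1 = 0.
So ω_n = √(1.1K_p) and 2ζω_n = 9.2, giving ζ = 9.2/(2√(1.1K_p)).
Setting ζ = 0.63: √(1.1K_p) = 9.2/(2·0.63) = 7.302, so K_p = 53.31/1.1 = 48.5.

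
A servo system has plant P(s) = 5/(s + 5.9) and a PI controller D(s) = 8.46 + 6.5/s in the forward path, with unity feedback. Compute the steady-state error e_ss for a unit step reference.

The open loop D(s)P(s) has a pole at the origin (type 1), so the static position error constant is infinite and e_ss = 1/(1+∞) = 0.

0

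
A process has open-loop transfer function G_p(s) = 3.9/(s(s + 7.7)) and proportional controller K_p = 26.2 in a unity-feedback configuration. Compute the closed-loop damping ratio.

ζ = 0.381

1 + K_p·G_p(s) = 0 gives s² + 7.7s + 102.2 = 0.
So ω_n² = 102.2 ⇒ ω_n = 10.11 rad/s, and ζ = 7.7/(2ω_n) = 0.381.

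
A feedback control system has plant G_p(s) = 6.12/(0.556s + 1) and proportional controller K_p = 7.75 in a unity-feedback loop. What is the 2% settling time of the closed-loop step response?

T_s ≈ 0.0459 s

Closed loop: T(s) = K_p·G_p/(1+K_p·G_p) = 47.43/(0.556s + 1 + 47.43), with pole at s = −(1 + 47.43)/0.556 = −87.1.
τ = 1/87.1 = 0.01148 s, so 2% settling time ≈ 4τ = 0.0459 s.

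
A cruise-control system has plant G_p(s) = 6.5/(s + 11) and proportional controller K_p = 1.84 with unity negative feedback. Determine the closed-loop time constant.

Closed-loop transfer function: T(s) = K_p·G_p(s)/(1 + K_p·G_p(s)) = 11.96/(s + 11 + 11.96) = 11.96/(s + 22.96).
Time constant τ = 1/22.96 = 0.0436 s.

τ = 0.0436 s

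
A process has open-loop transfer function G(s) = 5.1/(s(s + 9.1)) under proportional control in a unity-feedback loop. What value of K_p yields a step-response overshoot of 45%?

K_p = 66.9

From %OS = 100·exp(−πζ/√(1−ζ²)) = 45%, ζ = −ln(0.45)/√(π²+ln²(0.45)) = 0.2463.
Characteristic equation s² + 9.1s + 5.1K_p = 0 gives ζ = 9.1/(2√(5.1K_p)).
Setting ζ = 0.2463: √(5.1K_p) = 9.1/(2·0.2463) = 18.47, so K_p = 341.2/5.1 = 66.9.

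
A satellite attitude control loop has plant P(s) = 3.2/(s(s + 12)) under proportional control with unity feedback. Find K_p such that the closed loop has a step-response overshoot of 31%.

From %OS = 100·exp(−πζ/√(1−ζ²)) = 31%, ζ = −ln(0.31)/√(π²+ln²(0.31)) = 0.3493.
Characteristic equation s² + 12s + 3.2K_p = 0 gives ζ = 12/(2√(3.2K_p)).
Setting ζ = 0.3493: √(3.2K_p) = 12/(2·0.3493) = 17.18, so K_p = 295/3.2 = 92.2.

K_p = 92.2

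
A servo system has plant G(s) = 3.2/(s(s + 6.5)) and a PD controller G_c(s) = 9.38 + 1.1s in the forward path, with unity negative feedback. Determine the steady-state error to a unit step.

The open loop G_c(s)G(s) has a pole at the origin (type 1), so the static position error constant is infinite and e_ss = 1/(1+∞) = 0.

0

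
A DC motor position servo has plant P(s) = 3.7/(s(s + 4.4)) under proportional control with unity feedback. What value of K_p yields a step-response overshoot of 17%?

K_p = 5.42

From %OS = 100·exp(−πζ/√(1−ζ²)) = 17%, ζ = −ln(0.17)/√(π²+ln²(0.17)) = 0.4913.
Characteristic equation s² + 4.4s + 3.7K_p = 0 gives ζ = 4.4/(2√(3.7K_p)).
Setting ζ = 0.4913: √(3.7K_p) = 4.4/(2·0.4913) = 4.478, so K_p = 20.05/3.7 = 5.42.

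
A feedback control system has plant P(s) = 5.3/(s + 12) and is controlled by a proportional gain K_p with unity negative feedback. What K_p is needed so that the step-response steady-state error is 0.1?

K_p = 20.4

The loop is type 0, so e_ss(step) = 1/(1 + K_pos) with K_pos = K_p·P(0).
P(0) = 0.4417. Require 1/(1 + K_p·0.4417) = 0.1, so 1 + 0.4417·K_p = 10.
K_p = (10 − 1)/0.4417 = 20.4.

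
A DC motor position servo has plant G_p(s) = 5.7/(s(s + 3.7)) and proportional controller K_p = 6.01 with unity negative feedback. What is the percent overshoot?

35.1%

The closed-loop denominator s² + 3.7s + 34.26 gives ω_n = √34.26 = 5.853 and ζ = 3.7/(2ω_n) = 0.3161.
%OS = 100·exp(−πζ/√(1−ζ²)) = 100·exp(−π·0.3161/√0.9001) = 35.1%.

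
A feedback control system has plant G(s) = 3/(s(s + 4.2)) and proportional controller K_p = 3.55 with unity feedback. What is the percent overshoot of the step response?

From 1 + K_pG(s) = 0: s² + 4.2s + 10.65 = 0 ⇒ ω_n = 3.263, ζ = 0.6435.
%OS = 100·exp(−πζ/√(1−ζ²)) = 100·exp(−π·0.6435/√0.5859) = 7.13%.

7.13%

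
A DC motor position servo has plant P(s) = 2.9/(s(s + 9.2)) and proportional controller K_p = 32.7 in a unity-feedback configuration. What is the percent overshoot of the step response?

18.6%

Closed-loop characteristic equation: s² + 9.2s + 94.83 = 0, so ω_n = 9.738 rad/s and ζ = 9.2/(2·9.738) = 0.4724.
%OS = 100·exp(−πζ/√(1−ζ²)) = 100·exp(−π·0.4724/√0.7769) = 18.6%.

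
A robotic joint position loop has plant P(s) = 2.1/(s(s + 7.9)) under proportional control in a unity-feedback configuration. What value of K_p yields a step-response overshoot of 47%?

K_p = 136

From %OS = 100·exp(−πζ/√(1−ζ²)) = 47%, ζ = −ln(0.47)/√(π²+ln²(0.47)) = 0.2337.
Characteristic equation s² + 7.9s + 2.1K_p = 0 gives ζ = 7.9/(2√(2.1K_p)).
Setting ζ = 0.2337: √(2.1K_p) = 7.9/(2·0.2337) = 16.9, so K_p = 285.7/2.1 = 136.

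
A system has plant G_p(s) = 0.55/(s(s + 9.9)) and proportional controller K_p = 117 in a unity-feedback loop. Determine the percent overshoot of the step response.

8.51%

From 1 + K_pG_p(s) = 0: s² + 9.9s + 64.35 = 0 ⇒ ω_n = 8.022, ζ = 0.6171.
%OS = 100·exp(−πζ/√(1−ζ²)) = 100·exp(−π·0.6171/√0.6192) = 8.51%.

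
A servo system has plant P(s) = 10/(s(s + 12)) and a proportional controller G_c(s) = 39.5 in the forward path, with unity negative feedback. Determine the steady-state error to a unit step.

0

The open loop G_c(s)P(s) has a pole at the origin (type 1), so the static position error constant is infinite and e_ss = 1/(1+∞) = 0.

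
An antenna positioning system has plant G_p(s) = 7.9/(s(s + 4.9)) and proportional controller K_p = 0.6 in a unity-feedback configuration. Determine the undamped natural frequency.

1 + K_p·G_p(s) = 0 gives s² + 4.9s + 4.74 = 0.
Matching s² + 2ζω_n s + ω_n²: ω_n = √4.74 = 2.177 rad/s and 2ζω_n = 4.9, so ζ = 4.9/(2·2.177) = 1.13.

ω_n = 2.18 rad/s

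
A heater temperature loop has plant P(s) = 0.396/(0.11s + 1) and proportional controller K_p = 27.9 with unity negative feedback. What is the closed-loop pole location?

Closed loop: T(s) = K_p·P/(1+K_p·P) = 11.05/(0.11s + 1 + 11.05), with pole at s = −(1 + 11.05)/0.11 = −109.5.

s = -109.5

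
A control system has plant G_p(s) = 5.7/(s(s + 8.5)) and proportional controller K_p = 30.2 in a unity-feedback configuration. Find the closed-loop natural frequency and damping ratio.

The closed-loop denominator is s(s+8.5) + 30.2·5.7 = s² + 8.5s + 172.1.
So ω_n² = 172.1 ⇒ ω_n = 13.12 rad/s, and ζ = 8.5/(2ω_n) = 0.324.

ω_n = 13.1 rad/s, ζ = 0.324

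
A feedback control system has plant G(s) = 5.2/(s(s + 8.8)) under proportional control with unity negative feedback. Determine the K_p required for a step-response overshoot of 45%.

K_p = 61.4

From %OS = 100·exp(−πζ/√(1−ζ²)) = 45%, ζ = −ln(0.45)/√(π²+ln²(0.45)) = 0.2463.
Characteristic equation s² + 8.8s + 5.2K_p = 0 gives ζ = 8.8/(2√(5.2K_p)).
Setting ζ = 0.2463: √(5.2K_p) = 8.8/(2·0.2463) = 17.86, so K_p = 319/5.2 = 61.4.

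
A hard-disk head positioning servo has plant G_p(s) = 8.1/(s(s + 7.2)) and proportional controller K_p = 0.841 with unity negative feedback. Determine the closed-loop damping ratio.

ζ = 1.38

With unity feedback the closed-loop characteristic equation is s² + 7.2s + 0.841·8.1 = s² + 7.2s + 6.812 = 0.
Matching s² + 2ζω_n s + ω_n²: ω_n = √6.812 = 2.61 rad/s and 2ζω_n = 7.2, so ζ = 7.2/(2·2.61) = 1.38.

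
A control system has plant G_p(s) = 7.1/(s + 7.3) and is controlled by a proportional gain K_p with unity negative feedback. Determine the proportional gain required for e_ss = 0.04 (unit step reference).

K_p = 24.7

For a type-0 loop with proportional control, e_ss = 1/(1 + K_p·G_p(0)).
G_p(0) = 0.9726. Require 1/(1 + K_p·0.9726) = 0.04, so 1 + 0.9726·K_p = 25.
K_p = (25 − 1)/0.9726 = 24.7.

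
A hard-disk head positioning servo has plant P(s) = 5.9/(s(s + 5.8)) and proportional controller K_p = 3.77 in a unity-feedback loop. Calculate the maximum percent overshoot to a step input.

From 1 + K_pP(s) = 0: s² + 5.8s + 22.24 = 0 ⇒ ω_n = 4.716, ζ = 0.6149.
%OS = 100·exp(−πζ/√(1−ζ²)) = 100·exp(−π·0.6149/√0.6219) = 8.63%.

8.63%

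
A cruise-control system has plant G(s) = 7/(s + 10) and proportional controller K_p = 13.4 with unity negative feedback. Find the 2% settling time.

Closed-loop transfer function: T(s) = K_p·G(s)/(1 + K_p·G(s)) = 93.8/(s + 10 + 93.8) = 93.8/(s + 103.8).
Time constant τ = 1/103.8 = 0.009634 s, so the 2% settling time is about 4τ = 0.0385 s.

T_s ≈ 0.0385 s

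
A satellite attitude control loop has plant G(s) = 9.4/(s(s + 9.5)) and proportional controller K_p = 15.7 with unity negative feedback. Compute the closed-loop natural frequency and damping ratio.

ω_n = 12.1 rad/s, ζ = 0.391

The closed-loop denominator is s(s+9.5) + 15.7·9.4 = s² + 9.5s + 147.6.
Matching s² + 2ζω_n s + ω_n²: ω_n = √147.6 = 12.15 rad/s and 2ζω_n = 9.5, so ζ = 9.5/(2·12.15) = 0.391.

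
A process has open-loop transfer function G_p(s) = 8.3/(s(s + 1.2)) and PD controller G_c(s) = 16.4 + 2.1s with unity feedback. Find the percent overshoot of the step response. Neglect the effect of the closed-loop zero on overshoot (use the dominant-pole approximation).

1.55%

Forward path: (16.4 + 2.1s)·8.3/(s(s+1.2)). The closed-loop characteristic equation is s² + (1.2 + 8.3·2.1)s + 8.3·16.4 = 0.
That is s² + 18.63s + 136.1 = 0, so ω_n = 11.67 rad/s and ζ = 18.63/(2·11.67) = 0.7984.
%OS = 100·exp(−πζ/√(1−ζ²)) = 1.55%.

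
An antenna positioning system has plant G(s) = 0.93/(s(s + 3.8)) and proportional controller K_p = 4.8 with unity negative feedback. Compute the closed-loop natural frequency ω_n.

1 + K_p·G(s) = 0 gives s² + 3.8s + 4.464 = 0.
Matching s² + 2ζω_n s + ω_n²: ω_n = √4.464 = 2.113 rad/s and 2ζω_n = 3.8, so ζ = 3.8/(2·2.113) = 0.899.

ω_n = 2.11 rad/s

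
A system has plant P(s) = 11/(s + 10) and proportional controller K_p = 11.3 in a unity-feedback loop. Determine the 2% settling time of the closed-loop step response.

T_s ≈ 0.0298 s

Closed-loop transfer function: T(s) = K_p·P(s)/(1 + K_p·P(s)) = 124.3/(s + 10 + 124.3) = 124.3/(s + 134.3).
Time constant τ = 1/134.3 = 0.007446 s, so the 2% settling time is about 4τ = 0.0298 s.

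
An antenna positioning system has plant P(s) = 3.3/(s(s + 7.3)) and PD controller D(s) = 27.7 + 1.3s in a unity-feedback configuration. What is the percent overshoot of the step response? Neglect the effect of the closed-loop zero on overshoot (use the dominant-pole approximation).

Forward path: (27.7 + 1.3s)·3.3/(s(s+7.3)). The closed-loop characteristic equation is s² + (7.3 + 3.3·1.3)s + 3.3·27.7 = 0.
That is s² + 11.59s + 91.41 = 0, so ω_n = 9.561 rad/s and ζ = 11.59/(2·9.561) = 0.6061.
%OS = 100·exp(−πζ/√(1−ζ²)) = 9.13%.

9.13%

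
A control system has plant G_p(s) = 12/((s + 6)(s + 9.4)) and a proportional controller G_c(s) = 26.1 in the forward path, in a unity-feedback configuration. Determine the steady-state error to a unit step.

0.153

The loop is type 0. Static position error constant K_pos = G_c(0)·G_p(0) = 26.1·0.2128 = 5.553.
Steady-state error to a unit step: e_ss = 1/(1+K_pos) = 1/6.553 = 0.153.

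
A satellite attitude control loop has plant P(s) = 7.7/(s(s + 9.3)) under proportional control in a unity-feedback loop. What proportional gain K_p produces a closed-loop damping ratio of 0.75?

Closed-loop characteristic equation: s² + 9.3s + K_p·7.7 = 0.
So ω_n = √(7.7K_p) and 2ζω_n = 9.3, giving ζ = 9.3/(2√(7.7K_p)).
Setting ζ = 0.75: √(7.7K_p) = 9.3/(2·0.75) = 6.2, so K_p = 38.44/7.7 = 4.99.

K_p = 4.99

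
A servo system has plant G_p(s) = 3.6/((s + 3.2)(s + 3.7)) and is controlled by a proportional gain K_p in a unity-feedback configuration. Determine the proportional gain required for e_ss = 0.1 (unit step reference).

Steady-state error for a unit step on this type-0 loop is 1/(1 + K_p·G_p(0)).
G_p(0) = 0.3041. Require 1/(1 + K_p·0.3041) = 0.1, so 1 + 0.3041·K_p = 10.
K_p = (10 − 1)/0.3041 = 29.6.

K_p = 29.6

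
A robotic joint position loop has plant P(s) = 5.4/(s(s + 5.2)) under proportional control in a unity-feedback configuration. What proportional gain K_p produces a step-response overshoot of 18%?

K_p = 5.45

From %OS = 100·exp(−πζ/√(1−ζ²)) = 18%, ζ = −ln(0.18)/√(π²+ln²(0.18)) = 0.4791.
Characteristic equation s² + 5.2s + 5.4K_p = 0 gives ζ = 5.2/(2√(5.4K_p)).
Setting ζ = 0.4791: √(5.4K_p) = 5.2/(2·0.4791) = 5.427, so K_p = 29.45/5.4 = 5.45.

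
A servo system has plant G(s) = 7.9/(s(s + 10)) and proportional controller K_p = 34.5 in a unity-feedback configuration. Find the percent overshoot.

36.8%

From 1 + K_pG(s) = 0: s² + 10s + 272.6 = 0 ⇒ ω_n = 16.51, ζ = 0.3029.
%OS = 100·exp(−πζ/√(1−ζ²)) = 100·exp(−π·0.3029/√0.9083) = 36.8%.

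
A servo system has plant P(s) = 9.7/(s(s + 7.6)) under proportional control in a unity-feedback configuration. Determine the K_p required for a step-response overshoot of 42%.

K_p = 21

From %OS = 100·exp(−πζ/√(1−ζ²)) = 42%, ζ = −ln(0.42)/√(π²+ln²(0.42)) = 0.2662.
Characteristic equation s² + 7.6s + 9.7K_p = 0 gives ζ = 7.6/(2√(9.7K_p)).
Setting ζ = 0.2662: √(9.7K_p) = 7.6/(2·0.2662) = 14.28, so K_p = 203.8/9.7 = 21.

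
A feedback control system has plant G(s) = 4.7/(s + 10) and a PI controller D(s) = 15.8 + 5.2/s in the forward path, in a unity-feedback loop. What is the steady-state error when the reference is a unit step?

0

The open loop D(s)G(s) has a pole at the origin (type 1), so the static position error constant is infinite and e_ss = 1/(1+∞) = 0.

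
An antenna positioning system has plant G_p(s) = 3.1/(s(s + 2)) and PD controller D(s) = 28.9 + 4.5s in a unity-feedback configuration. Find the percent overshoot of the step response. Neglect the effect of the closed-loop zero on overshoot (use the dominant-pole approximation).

0.734%

Forward path: (28.9 + 4.5s)·3.1/(s(s+2)). The closed-loop characteristic equation is s² + (2 + 3.1·4.5)s + 3.1·28.9 = 0.
That is s² + 15.95s + 89.59 = 0, so ω_n = 9.465 rad/s and ζ = 15.95/(2·9.465) = 0.8426.
%OS = 100·exp(−πζ/√(1−ζ²)) = 0.734%.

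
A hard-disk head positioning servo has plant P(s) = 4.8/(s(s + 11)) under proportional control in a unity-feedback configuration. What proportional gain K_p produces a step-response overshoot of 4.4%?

K_p = 12.7

From %OS = 100·exp(−πζ/√(1−ζ²)) = 4.4%, ζ = −ln(0.044)/√(π²+ln²(0.044)) = 0.7051.
Characteristic equation s² + 11s + 4.8K_p = 0 gives ζ = 11/(2√(4.8K_p)).
Setting ζ = 0.7051: √(4.8K_p) = 11/(2·0.7051) = 7.801, so K_p = 60.85/4.8 = 12.7.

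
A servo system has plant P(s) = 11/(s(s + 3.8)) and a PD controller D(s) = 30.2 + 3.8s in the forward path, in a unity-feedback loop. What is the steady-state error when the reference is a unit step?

The open loop D(s)P(s) has a pole at the origin (type 1), so the static position error constant is infinite and e_ss = 1/(1+∞) = 0.

0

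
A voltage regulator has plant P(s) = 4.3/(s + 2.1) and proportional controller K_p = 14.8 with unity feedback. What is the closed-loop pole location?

s = -65.74

Closed-loop transfer function: T(s) = K_p·P(s)/(1 + K_p·P(s)) = 63.64/(s + 2.1 + 63.64) = 63.64/(s + 65.74).
The closed-loop pole is at s = −65.74.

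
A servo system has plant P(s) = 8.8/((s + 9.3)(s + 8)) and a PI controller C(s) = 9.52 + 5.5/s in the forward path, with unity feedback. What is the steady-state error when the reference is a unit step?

The open loop C(s)P(s) has a pole at the origin (type 1), so the static position error constant is infinite and e_ss = 1/(1+∞) = 0.

0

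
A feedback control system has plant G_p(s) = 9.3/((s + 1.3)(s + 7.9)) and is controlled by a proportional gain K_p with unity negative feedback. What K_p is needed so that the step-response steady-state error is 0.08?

K_p = 12.7

Steady-state error for a unit step on this type-0 loop is 1/(1 + K_p·G_p(0)).
G_p(0) = 0.9056. Require 1/(1 + K_p·0.9056) = 0.08, so 1 + 0.9056·K_p = 12.5.
K_p = (12.5 − 1)/0.9056 = 12.7.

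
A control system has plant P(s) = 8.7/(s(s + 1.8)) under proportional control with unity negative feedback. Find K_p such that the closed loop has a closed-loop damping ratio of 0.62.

Closed-loop characteristic equation: s² + 1.8s + K_p·8.7 = 0.
So ω_n = √(8.7K_p) and 2ζω_n = 1.8, giving ζ = 1.8/(2√(8.7K_p)).
Setting ζ = 0.62: √(8.7K_p) = 1.8/(2·0.62) = 1.452, so K_p = 2.107/8.7 = 0.242.

K_p = 0.242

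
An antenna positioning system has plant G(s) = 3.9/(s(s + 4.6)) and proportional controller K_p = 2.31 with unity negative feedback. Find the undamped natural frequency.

With unity feedback the closed-loop characteristic equation is s² + 4.6s + 2.31·3.9 = s² + 4.6s + 9.009 = 0.
Matching s² + 2ζω_n s + ω_n²: ω_n = √9.009 = 3.001 rad/s and 2ζω_n = 4.6, so ζ = 4.6/(2·3.001) = 0.766.

ω_n = 3 rad/s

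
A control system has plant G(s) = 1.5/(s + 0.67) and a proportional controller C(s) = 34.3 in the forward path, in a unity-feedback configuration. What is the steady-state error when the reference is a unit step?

0.0129

The loop is type 0. Static position error constant K_pos = C(0)·G(0) = 34.3·2.239 = 76.79.
Steady-state error to a unit step: e_ss = 1/(1+K_pos) = 1/77.79 = 0.0129.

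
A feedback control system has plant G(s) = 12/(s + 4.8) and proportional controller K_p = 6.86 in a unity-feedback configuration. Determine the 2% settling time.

Closed-loop transfer function: T(s) = K_p·G(s)/(1 + K_p·G(s)) = 82.32/(s + 4.8 + 82.32) = 82.32/(s + 87.12).
Time constant τ = 1/87.12 = 0.01148 s, so the 2% settling time is about 4τ = 0.0459 s.

T_s ≈ 0.0459 s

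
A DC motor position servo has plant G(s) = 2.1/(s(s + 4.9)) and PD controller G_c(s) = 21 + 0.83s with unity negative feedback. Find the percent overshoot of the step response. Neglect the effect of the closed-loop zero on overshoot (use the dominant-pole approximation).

Forward path: (21 + 0.83s)·2.1/(s(s+4.9)). The closed-loop characteristic equation is s² + (4.9 + 2.1·0.83)s + 2.1·21 = 0.
That is s² + 6.643s + 44.1 = 0, so ω_n = 6.641 rad/s and ζ = 6.643/(2·6.641) = 0.5002.
%OS = 100·exp(−πζ/√(1−ζ²)) = 16.3%.

16.3%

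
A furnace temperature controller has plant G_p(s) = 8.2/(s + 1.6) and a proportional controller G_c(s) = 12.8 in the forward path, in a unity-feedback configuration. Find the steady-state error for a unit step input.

The loop is type 0. Static position error constant K_pos = G_c(0)·G_p(0) = 12.8·5.125 = 65.6.
Steady-state error to a unit step: e_ss = 1/(1+K_pos) = 1/66.6 = 0.015.

0.015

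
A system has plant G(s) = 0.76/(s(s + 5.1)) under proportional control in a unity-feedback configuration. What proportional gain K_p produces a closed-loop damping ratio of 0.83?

Closed-loop characteristic equation: s² + 5.1s + K_p·0.76 = 0.
So ω_n = √(0.76K_p) and 2ζω_n = 5.1, giving ζ = 5.1/(2√(0.76K_p)).
Setting ζ = 0.83: √(0.76K_p) = 5.1/(2·0.83) = 3.072, so K_p = 9.439/0.76 = 12.4.

K_p = 12.4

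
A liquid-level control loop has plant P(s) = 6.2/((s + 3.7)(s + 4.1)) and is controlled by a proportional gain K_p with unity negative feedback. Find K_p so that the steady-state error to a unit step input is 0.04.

K_p = 58.7

The loop is type 0, so e_ss(step) = 1/(1 + K_pos) with K_pos = K_p·P(0).
P(0) = 0.4087. Require 1/(1 + K_p·0.4087) = 0.04, so 1 + 0.4087·K_p = 25.
K_p = (25 − 1)/0.4087 = 58.7.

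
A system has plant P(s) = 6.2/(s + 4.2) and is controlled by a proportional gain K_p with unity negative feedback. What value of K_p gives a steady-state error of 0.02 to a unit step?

K_p = 33.2

The loop is type 0, so e_ss(step) = 1/(1 + K_pos) with K_pos = K_p·P(0).
P(0) = 1.476. Require 1/(1 + K_p·1.476) = 0.02, so 1 + 1.476·K_p = 50.
K_p = (50 − 1)/1.476 = 33.2.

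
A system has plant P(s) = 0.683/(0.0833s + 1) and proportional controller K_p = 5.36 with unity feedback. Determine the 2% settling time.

T_s ≈ 0.0715 s

Closed loop: T(s) = K_p·P/(1+K_p·P) = 3.661/(0.0833s + 1 + 3.661), with pole at s = −(1 + 3.661)/0.0833 = −55.95.
τ = 1/55.95 = 0.01787 s, so 2% settling time ≈ 4τ = 0.0715 s.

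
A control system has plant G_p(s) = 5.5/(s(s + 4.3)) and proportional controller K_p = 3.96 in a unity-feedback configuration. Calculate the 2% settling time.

T_s ≈ 1.86 s

Closed-loop characteristic equation: s² + 4.3s + 21.78 = 0, so ω_n = 4.667 rad/s and ζ = 4.3/(2·4.667) = 0.4607.
2% settling time T_s ≈ 4/(ζω_n) = 4/2.15 = 1.86 s.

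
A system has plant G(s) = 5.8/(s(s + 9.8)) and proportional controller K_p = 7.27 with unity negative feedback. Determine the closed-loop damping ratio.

The closed-loop denominator is s(s+9.8) + 7.27·5.8 = s² + 9.8s + 42.17.
So ω_n² = 42.17 ⇒ ω_n = 6.494 rad/s, and ζ = 9.8/(2ω_n) = 0.755.

ζ = 0.755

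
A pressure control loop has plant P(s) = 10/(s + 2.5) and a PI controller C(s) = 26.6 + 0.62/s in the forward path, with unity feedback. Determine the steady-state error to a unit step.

0

The open loop C(s)P(s) has a pole at the origin (type 1), so the static position error constant is infinite and e_ss = 1/(1+∞) = 0.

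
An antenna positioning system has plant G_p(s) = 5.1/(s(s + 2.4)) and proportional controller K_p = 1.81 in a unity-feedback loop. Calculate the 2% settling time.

T_s ≈ 3.33 s

From 1 + K_pG_p(s) = 0: s² + 2.4s + 9.231 = 0 ⇒ ω_n = 3.038, ζ = 0.395.
2% settling time T_s ≈ 4/(ζω_n) = 4/1.2 = 3.33 s.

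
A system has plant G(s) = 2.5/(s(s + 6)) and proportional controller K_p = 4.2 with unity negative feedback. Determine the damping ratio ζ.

ζ = 0.926

With unity feedback the closed-loop characteristic equation is s² + 6s + 4.2·2.5 = s² + 6s + 10.5 = 0.
So ω_n² = 10.5 ⇒ ω_n = 3.24 rad/s, and ζ = 6/(2ω_n) = 0.926.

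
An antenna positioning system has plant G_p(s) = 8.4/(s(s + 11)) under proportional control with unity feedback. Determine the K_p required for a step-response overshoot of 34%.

K_p = 34.1

From %OS = 100·exp(−πζ/√(1−ζ²)) = 34%, ζ = −ln(0.34)/√(π²+ln²(0.34)) = 0.3248.
Characteristic equation s² + 11s + 8.4K_p = 0 gives ζ = 11/(2√(8.4K_p)).
Setting ζ = 0.3248: √(8.4K_p) = 11/(2·0.3248) = 16.93, so K_p = 286.8/8.4 = 34.1.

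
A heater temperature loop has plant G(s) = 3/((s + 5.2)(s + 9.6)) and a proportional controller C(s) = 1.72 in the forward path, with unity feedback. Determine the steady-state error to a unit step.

0.906

The loop is type 0. Static position error constant K_pos = C(0)·G(0) = 1.72·0.0601 = 0.1034.
Steady-state error to a unit step: e_ss = 1/(1+K_pos) = 1/1.103 = 0.906.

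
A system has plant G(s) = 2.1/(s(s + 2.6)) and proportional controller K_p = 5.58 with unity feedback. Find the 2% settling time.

T_s ≈ 3.08 s

The closed-loop denominator s² + 2.6s + 11.72 gives ω_n = √11.72 = 3.423 and ζ = 2.6/(2ω_n) = 0.3798.
2% settling time T_s ≈ 4/(ζω_n) = 4/1.3 = 3.08 s.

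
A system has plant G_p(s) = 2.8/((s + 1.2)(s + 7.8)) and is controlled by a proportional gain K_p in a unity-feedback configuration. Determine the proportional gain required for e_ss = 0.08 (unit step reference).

K_p = 38.4

For a type-0 loop with proportional control, e_ss = 1/(1 + K_p·G_p(0)).
G_p(0) = 0.2991. Require 1/(1 + K_p·0.2991) = 0.08, so 1 + 0.2991·K_p = 12.5.
K_p = (12.5 − 1)/0.2991 = 38.4.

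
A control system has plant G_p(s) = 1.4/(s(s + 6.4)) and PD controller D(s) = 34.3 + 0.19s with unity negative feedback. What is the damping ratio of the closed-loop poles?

ζ = 0.481

Forward path: (34.3 + 0.19s)·1.4/(s(s+6.4)). The closed-loop characteristic equation is s² + (6.4 + 1.4·0.19)s + 1.4·34.3 = 0.
That is s² + 6.666s + 48.02 = 0, so ω_n = 6.93 rad/s and ζ = 6.666/(2·6.93) = 0.481.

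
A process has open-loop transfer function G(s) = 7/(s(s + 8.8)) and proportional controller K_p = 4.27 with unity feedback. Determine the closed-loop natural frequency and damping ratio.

The closed-loop denominator is s(s+8.8) + 4.27·7 = s² + 8.8s + 29.89.
Matching s² + 2ζω_n s + ω_n²: ω_n = √29.89 = 5.467 rad/s and 2ζω_n = 8.8, so ζ = 8.8/(2·5.467) = 0.805.

ω_n = 5.47 rad/s, ζ = 0.805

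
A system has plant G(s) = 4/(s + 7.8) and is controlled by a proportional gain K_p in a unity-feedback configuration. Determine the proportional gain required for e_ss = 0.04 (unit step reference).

K_p = 46.8

The loop is type 0, so e_ss(step) = 1/(1 + K_pos) with K_pos = K_p·G(0).
G(0) = 0.5128. Require 1/(1 + K_p·0.5128) = 0.04, so 1 + 0.5128·K_p = 25.
K_p = (25 − 1)/0.5128 = 46.8.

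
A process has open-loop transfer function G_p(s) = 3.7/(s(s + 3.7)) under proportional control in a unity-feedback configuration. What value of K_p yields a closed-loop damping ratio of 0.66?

K_p = 2.12

Closed-loop characteristic equation: s² + 3.7s + K_p·3.7 = 0.
So ω_n = √(3.7K_p) and 2ζω_n = 3.7, giving ζ = 3.7/(2√(3.7K_p)).
Setting ζ = 0.66: √(3.7K_p) = 3.7/(2·0.66) = 2.803, so K_p = 7.857/3.7 = 2.12.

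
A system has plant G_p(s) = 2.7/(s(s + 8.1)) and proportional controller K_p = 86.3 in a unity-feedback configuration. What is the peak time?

T_p = 0.213 s

Closed-loop characteristic equation: s² + 8.1s + 233 = 0, so ω_n = 15.26 rad/s and ζ = 8.1/(2·15.26) = 0.2653.
Damped frequency ω_d = ω_n√(1−ζ²) = 14.72 rad/s, so peak time T_p = π/ω_d = 0.213 s.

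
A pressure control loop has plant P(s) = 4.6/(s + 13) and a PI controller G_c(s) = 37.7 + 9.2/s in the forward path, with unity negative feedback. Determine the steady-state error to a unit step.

The open loop G_c(s)P(s) has a pole at the origin (type 1), so the static position error constant is infinite and e_ss = 1/(1+∞) = 0.

0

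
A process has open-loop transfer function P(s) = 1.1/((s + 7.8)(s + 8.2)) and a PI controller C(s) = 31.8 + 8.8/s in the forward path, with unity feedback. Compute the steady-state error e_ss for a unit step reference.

The open loop C(s)P(s) has a pole at the origin (type 1), so the static position error constant is infinite and e_ss = 1/(1+∞) = 0.

0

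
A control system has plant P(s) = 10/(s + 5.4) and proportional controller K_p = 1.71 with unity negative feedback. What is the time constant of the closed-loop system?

τ = 0.0444 s

Closed-loop transfer function: T(s) = K_p·P(s)/(1 + K_p·P(s)) = 17.1/(s + 5.4 + 17.1) = 17.1/(s + 22.5).
Time constant τ = 1/22.5 = 0.0444 s.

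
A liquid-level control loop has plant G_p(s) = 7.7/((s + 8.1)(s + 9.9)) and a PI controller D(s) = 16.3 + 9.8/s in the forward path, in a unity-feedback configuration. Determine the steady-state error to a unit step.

The open loop D(s)G_p(s) has a pole at the origin (type 1), so the static position error constant is infinite and e_ss = 1/(1+∞) = 0.

0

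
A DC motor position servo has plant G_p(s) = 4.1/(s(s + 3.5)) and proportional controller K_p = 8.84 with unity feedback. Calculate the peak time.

From 1 + K_pG_p(s) = 0: s² + 3.5s + 36.24 = 0 ⇒ ω_n = 6.02, ζ = 0.2907.
Damped frequency ω_d = ω_n√(1−ζ²) = 5.76 rad/s, so peak time T_p = π/ω_d = 0.545 s.

T_p = 0.545 s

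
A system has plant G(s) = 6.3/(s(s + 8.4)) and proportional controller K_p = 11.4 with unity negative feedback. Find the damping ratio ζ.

The closed-loop denominator is s(s+8.4) + 11.4·6.3 = s² + 8.4s + 71.82.
So ω_n² = 71.82 ⇒ ω_n = 8.475 rad/s, and ζ = 8.4/(2ω_n) = 0.496.

ζ = 0.496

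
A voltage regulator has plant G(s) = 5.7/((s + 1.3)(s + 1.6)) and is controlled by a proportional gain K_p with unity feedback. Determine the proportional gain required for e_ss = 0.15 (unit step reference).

K_p = 2.07

The loop is type 0, so e_ss(step) = 1/(1 + K_pos) with K_pos = K_p·G(0).
G(0) = 2.74. Require 1/(1 + K_p·2.74) = 0.15, so 1 + 2.74·K_p = 6.667.
K_p = (6.667 − 1)/2.74 = 2.07.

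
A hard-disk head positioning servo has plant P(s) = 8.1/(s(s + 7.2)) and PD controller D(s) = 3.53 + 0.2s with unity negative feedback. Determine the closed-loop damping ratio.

Forward path: (3.53 + 0.2s)·8.1/(s(s+7.2)). The closed-loop characteristic equation is s² + (7.2 + 8.1·0.2)s + 8.1·3.53 = 0.
That is s² + 8.82s + 28.59 = 0, so ω_n = 5.347 rad/s and ζ = 8.82/(2·5.347) = 0.8247.

ζ = 0.825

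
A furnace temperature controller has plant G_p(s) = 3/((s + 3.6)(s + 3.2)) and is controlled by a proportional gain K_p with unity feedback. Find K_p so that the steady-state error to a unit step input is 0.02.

K_p = 188

Steady-state error for a unit step on this type-0 loop is 1/(1 + K_p·G_p(0)).
G_p(0) = 0.2604. Require 1/(1 + K_p·0.2604) = 0.02, so 1 + 0.2604·K_p = 50.
K_p = (50 − 1)/0.2604 = 188.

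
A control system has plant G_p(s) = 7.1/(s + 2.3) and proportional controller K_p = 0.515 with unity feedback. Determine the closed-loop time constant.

τ = 0.168 s

Closed-loop transfer function: T(s) = K_p·G_p(s)/(1 + K_p·G_p(s)) = 3.656/(s + 2.3 + 3.656) = 3.656/(s + 5.957).
Time constant τ = 1/5.957 = 0.168 s.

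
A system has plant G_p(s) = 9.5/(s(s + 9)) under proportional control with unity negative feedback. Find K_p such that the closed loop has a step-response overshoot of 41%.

K_p = 28.6

From %OS = 100·exp(−πζ/√(1−ζ²)) = 41%, ζ = −ln(0.41)/√(π²+ln²(0.41)) = 0.273.
Characteristic equation s² + 9s + 9.5K_p = 0 gives ζ = 9/(2√(9.5K_p)).
Setting ζ = 0.273: √(9.5K_p) = 9/(2·0.273) = 16.48, so K_p = 271.7/9.5 = 28.6.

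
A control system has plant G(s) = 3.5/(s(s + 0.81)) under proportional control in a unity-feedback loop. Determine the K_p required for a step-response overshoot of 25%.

From %OS = 100·exp(−πζ/√(1−ζ²)) = 25%, ζ = −ln(0.25)/√(π²+ln²(0.25)) = 0.4037.
Characteristic equation s² + 0.81s + 3.5K_p = 0 gives ζ = 0.81/(2√(3.5K_p)).
Setting ζ = 0.4037: √(3.5K_p) = 0.81/(2·0.4037) = 1.003, so K_p = 1.006/3.5 = 0.288.

K_p = 0.288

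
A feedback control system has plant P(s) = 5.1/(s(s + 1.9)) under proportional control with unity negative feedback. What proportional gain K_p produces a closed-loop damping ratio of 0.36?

K_p = 1.37

Closed-loop characteristic equation: s² + 1.9s + K_p·5.1 = 0.
So ω_n = √(5.1K_p) and 2ζω_n = 1.9, giving ζ = 1.9/(2√(5.1K_p)).
Setting ζ = 0.36: √(5.1K_p) = 1.9/(2·0.36) = 2.639, so K_p = 6.964/5.1 = 1.37.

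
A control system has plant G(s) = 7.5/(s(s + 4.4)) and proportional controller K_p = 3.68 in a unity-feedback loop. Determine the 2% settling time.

The closed-loop denominator s² + 4.4s + 27.6 gives ω_n = √27.6 = 5.254 and ζ = 4.4/(2ω_n) = 0.4188.
2% settling time T_s ≈ 4/(ζω_n) = 4/2.2 = 1.82 s.

T_s ≈ 1.82 s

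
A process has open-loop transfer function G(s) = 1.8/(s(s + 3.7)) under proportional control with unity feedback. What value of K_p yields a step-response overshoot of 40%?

From %OS = 100·exp(−πζ/√(1−ζ²)) = 40%, ζ = −ln(0.4)/√(π²+ln²(0.4)) = 0.28.
Characteristic equation s² + 3.7s + 1.8K_p = 0 gives ζ = 3.7/(2√(1.8K_p)).
Setting ζ = 0.28: √(1.8K_p) = 3.7/(2·0.28) = 6.607, so K_p = 43.65/1.8 = 24.3.

K_p = 24.3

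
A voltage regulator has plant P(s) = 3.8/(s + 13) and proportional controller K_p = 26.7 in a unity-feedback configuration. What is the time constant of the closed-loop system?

Closed-loop transfer function: T(s) = K_p·P(s)/(1 + K_p·P(s)) = 101.5/(s + 13 + 101.5) = 101.5/(s + 114.5).
Time constant τ = 1/114.5 = 0.00874 s.

τ = 0.00874 s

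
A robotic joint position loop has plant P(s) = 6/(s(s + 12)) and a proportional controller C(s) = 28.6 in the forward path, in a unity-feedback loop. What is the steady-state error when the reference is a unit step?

The open loop C(s)P(s) has a pole at the origin (type 1), so the static position error constant is infinite and e_ss = 1/(1+∞) = 0.

0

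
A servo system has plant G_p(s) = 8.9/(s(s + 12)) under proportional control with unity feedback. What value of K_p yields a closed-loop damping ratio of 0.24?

Closed-loop characteristic equation: s² + 12s + K_p·8.9 = 0.
So ω_n = √(8.9K_p) and 2ζω_n = 12, giving ζ = 12/(2√(8.9K_p)).
Setting ζ = 0.24: √(8.9K_p) = 12/(2·0.24) = 25, so K_p = 625/8.9 = 70.2.

K_p = 70.2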